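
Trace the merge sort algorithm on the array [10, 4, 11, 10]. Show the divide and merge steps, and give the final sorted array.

Merge sort trace:

Split: [10, 4, 11, 10] -> [10, 4] and [11, 10]
  Split: [10, 4] -> [10] and [4]
  Merge: [10] + [4] -> [4, 10]
  Split: [11, 10] -> [11] and [10]
  Merge: [11] + [10] -> [10, 11]
Merge: [4, 10] + [10, 11] -> [4, 10, 10, 11]

Final sorted array: [4, 10, 10, 11]

The merge sort proceeds by recursively splitting the array and merging sorted halves.
After all merges, the sorted array is [4, 10, 10, 11].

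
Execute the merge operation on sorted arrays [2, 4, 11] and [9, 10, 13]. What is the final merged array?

Merging process:

Compare 2 vs 9: take 2 from left. Merged: [2]
Compare 4 vs 9: take 4 from left. Merged: [2, 4]
Compare 11 vs 9: take 9 from right. Merged: [2, 4, 9]
Compare 11 vs 10: take 10 from right. Merged: [2, 4, 9, 10]
Compare 11 vs 13: take 11 from left. Merged: [2, 4, 9, 10, 11]
Append remaining from right: [13]. Merged: [2, 4, 9, 10, 11, 13]

Final merged array: [2, 4, 9, 10, 11, 13]
Total comparisons: 5

The merged array is [2, 4, 9, 10, 11, 13], requiring 5 comparisons. The merge step runs in O(n) time where n is the total number of elements.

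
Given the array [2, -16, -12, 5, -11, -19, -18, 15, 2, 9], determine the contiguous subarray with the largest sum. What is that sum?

Using Kadane's algorithm on [2, -16, -12, 5, -11, -19, -18, 15, 2, 9]:

Scanning through the array:
Position 1 (value -16): max_ending_here = -14, max_so_far = 2
Position 2 (value -12): max_ending_here = -12, max_so_far = 2
Position 3 (value 5): max_ending_here = 5, max_so_far = 5
Position 4 (value -11): max_ending_here = -6, max_so_far = 5
Position 5 (value -19): max_ending_here = -19, max_so_far = 5
Position 6 (value -18): max_ending_here = -18, max_so_far = 5
Position 7 (value 15): max_ending_here = 15, max_so_far = 15
Position 8 (value 2): max_ending_here = 17, max_so_far = 17
Position 9 (value 9): max_ending_here = 26, max_so_far = 26

Maximum subarray: [15, 2, 9]
Maximum sum: 26

The maximum subarray is [15, 2, 9] with sum 26. This subarray runs from index 7 to index 9.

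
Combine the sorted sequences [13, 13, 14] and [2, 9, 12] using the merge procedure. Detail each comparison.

Merging process:

Compare 13 vs 2: take 2 from right. Merged: [2]
Compare 13 vs 9: take 9 from right. Merged: [2, 9]
Compare 13 vs 12: take 12 from right. Merged: [2, 9, 12]
Append remaining from left: [13, 13, 14]. Merged: [2, 9, 12, 13, 13, 14]

Final merged array: [2, 9, 12, 13, 13, 14]
Total comparisons: 3

The merged array is [2, 9, 12, 13, 13, 14], requiring 3 comparisons. The merge step runs in O(n) time where n is the total number of elements.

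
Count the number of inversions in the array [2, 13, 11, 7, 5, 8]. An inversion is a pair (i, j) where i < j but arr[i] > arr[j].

Finding inversions in [2, 13, 11, 7, 5, 8]:

(1, 2): arr[1]=13 > arr[2]=11
(1, 3): arr[1]=13 > arr[3]=7
(1, 4): arr[1]=13 > arr[4]=5
(1, 5): arr[1]=13 > arr[5]=8
(2, 3): arr[2]=11 > arr[3]=7
(2, 4): arr[2]=11 > arr[4]=5
(2, 5): arr[2]=11 > arr[5]=8
(3, 4): arr[3]=7 > arr[4]=5

Total inversions: 8

The array has 8 inversion(s): (1,2), (1,3), (1,4), (1,5), (2,3), (2,4), (2,5), (3,4). Each pair (i,j) satisfies i < j and arr[i] > arr[j].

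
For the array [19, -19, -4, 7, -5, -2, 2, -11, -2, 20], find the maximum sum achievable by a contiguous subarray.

Using Kadane's algorithm on [19, -19, -4, 7, -5, -2, 2, -11, -2, 20]:

Scanning through the array:
Position 1 (value -19): max_ending_here = 0, max_so_far = 19
Position 2 (value -4): max_ending_here = -4, max_so_far = 19
Position 3 (value 7): max_ending_here = 7, max_so_far = 19
Position 4 (value -5): max_ending_here = 2, max_so_far = 19
Position 5 (value -2): max_ending_here = 0, max_so_far = 19
Position 6 (value 2): max_ending_here = 2, max_so_far = 19
Position 7 (value -11): max_ending_here = -9, max_so_far = 19
Position 8 (value -2): max_ending_here = -2, max_so_far = 19
Position 9 (value 20): max_ending_here = 20, max_so_far = 20

Maximum subarray: [20]
Maximum sum: 20

The maximum subarray is [20] with sum 20. This subarray runs from index 9 to index 9.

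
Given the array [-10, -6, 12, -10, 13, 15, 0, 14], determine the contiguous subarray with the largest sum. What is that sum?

Using Kadane's algorithm on [-10, -6, 12, -10, 13, 15, 0, 14]:

Scanning through the array:
Position 1 (value -6): max_ending_here = -6, max_so_far = -6
Position 2 (value 12): max_ending_here = 12, max_so_far = 12
Position 3 (value -10): max_ending_here = 2, max_so_far = 12
Position 4 (value 13): max_ending_here = 15, max_so_far = 15
Position 5 (value 15): max_ending_here = 30, max_so_far = 30
Position 6 (value 0): max_ending_here = 30, max_so_far = 30
Position 7 (value 14): max_ending_here = 44, max_so_far = 44

Maximum subarray: [12, -10, 13, 15, 0, 14]
Maximum sum: 44

The maximum subarray is [12, -10, 13, 15, 0, 14] with sum 44. This subarray runs from index 2 to index 7.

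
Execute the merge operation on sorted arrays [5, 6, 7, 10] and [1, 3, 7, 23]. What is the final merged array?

Merging process:

Compare 5 vs 1: take 1 from right. Merged: [1]
Compare 5 vs 3: take 3 from right. Merged: [1, 3]
Compare 5 vs 7: take 5 from left. Merged: [1, 3, 5]
Compare 6 vs 7: take 6 from left. Merged: [1, 3, 5, 6]
Compare 7 vs 7: take 7 from left. Merged: [1, 3, 5, 6, 7]
Compare 10 vs 7: take 7 from right. Merged: [1, 3, 5, 6, 7, 7]
Compare 10 vs 23: take 10 from left. Merged: [1, 3, 5, 6, 7, 7, 10]
Append remaining from right: [23]. Merged: [1, 3, 5, 6, 7, 7, 10, 23]

Final merged array: [1, 3, 5, 6, 7, 7, 10, 23]
Total comparisons: 7

The merged array is [1, 3, 5, 6, 7, 7, 10, 23], requiring 7 comparisons. The merge step runs in O(n) time where n is the total number of elements.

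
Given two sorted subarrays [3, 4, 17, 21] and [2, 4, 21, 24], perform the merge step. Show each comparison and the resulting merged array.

Merging process:

Compare 3 vs 2: take 2 from right. Merged: [2]
Compare 3 vs 4: take 3 from left. Merged: [2, 3]
Compare 4 vs 4: take 4 from left. Merged: [2, 3, 4]
Compare 17 vs 4: take 4 from right. Merged: [2, 3, 4, 4]
Compare 17 vs 21: take 17 from left. Merged: [2, 3, 4, 4, 17]
Compare 21 vs 21: take 21 from left. Merged: [2, 3, 4, 4, 17, 21]
Append remaining from right: [21, 24]. Merged: [2, 3, 4, 4, 17, 21, 21, 24]

Final merged array: [2, 3, 4, 4, 17, 21, 21, 24]
Total comparisons: 6

The merged array is [2, 3, 4, 4, 17, 21, 21, 24], requiring 6 comparisons. The merge step runs in O(n) time where n is the total number of elements.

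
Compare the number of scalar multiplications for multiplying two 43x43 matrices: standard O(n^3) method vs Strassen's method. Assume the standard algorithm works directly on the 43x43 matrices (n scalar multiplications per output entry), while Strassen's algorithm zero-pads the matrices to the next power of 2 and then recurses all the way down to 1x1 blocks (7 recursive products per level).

Matrix multiplication for 43x43 matrices:

Strassen's algorithm requires power-of-2 dimensions. Pad 43x43 to 64x64 (next power of 2).

Standard algorithm: 43^3 = 79507 multiplications
Strassen's algorithm: 7^(log2(64)) = 7^6 = 117649 multiplications
Difference: 79507 - 117649 = -38142 (Strassen uses MORE here due to padding overhead — for small or just-over-power-of-2 n, padding can outweigh the per-level savings)

Standard: 79507 multiplications (43^3). Strassen: 117649 multiplications (7^6, after padding to 64x64). Strassen reduces 8 recursive multiplications to 7 at each level.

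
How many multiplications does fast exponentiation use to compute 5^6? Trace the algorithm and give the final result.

Computing 5^6 by squaring (build up from 5^1; each line after the first costs one multiplication):

5^1 = 5
5^2 = (5^1)^2 = 5^2 = 25
5^3 = 5 * 5^2 = 5 * 25 = 125
5^6 = (5^3)^2 = 125^2 = 15625

Result: 15625
Multiplications needed: 3 (3 lines after 5^1)

5^6 = 15625. Using exponentiation by squaring, this requires 3 multiplications. The key idea: if the exponent is even, square the half-power; if odd, multiply by the base once.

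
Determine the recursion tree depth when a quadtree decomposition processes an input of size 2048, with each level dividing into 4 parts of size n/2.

For divide and conquer with division factor 2:

Problem sizes at each level:
Level 0: 2048
Level 1: 1024
Level 2: 512
Level 3: 256
Level 4: 128
Level 5: 64
Level 6: 32
Level 7: 16
Level 8: 8
Level 9: 4
Level 10: 2
Level 11: 1

The root is level 0 and the size-1 base case is level 11 (the tree spans levels 0 through 11, i.e. 12 levels counting the root), so the depth is the number of divisions: log_2(2048) = 11

The recursion tree depth is log_2(2048) = 11. At each level, the problem size is divided by 2, so it takes 11 divisions to reduce to a base case of size 1. The algorithm makes 4 recursive calls at each level.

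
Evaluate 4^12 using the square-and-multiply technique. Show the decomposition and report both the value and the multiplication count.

Computing 4^12 by squaring (build up from 4^1; each line after the first costs one multiplication):

4^1 = 4
4^2 = (4^1)^2 = 4^2 = 16
4^3 = 4 * 4^2 = 4 * 16 = 64
4^6 = (4^3)^2 = 64^2 = 4096
4^12 = (4^6)^2 = 4096^2 = 16777216

Result: 16777216
Multiplications needed: 4 (4 lines after 4^1)

4^12 = 16777216. Using exponentiation by squaring, this requires 4 multiplications. The key idea: if the exponent is even, square the half-power; if odd, multiply by the base once.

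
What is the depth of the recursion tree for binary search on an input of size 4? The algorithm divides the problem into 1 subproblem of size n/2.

For divide and conquer with division factor 2:

Problem sizes at each level:
Level 0: 4
Level 1: 2
Level 2: 1

The root is level 0 and the size-1 base case is level 2 (the tree spans levels 0 through 2, i.e. 3 levels counting the root), so the depth is the number of divisions: log_2(4) = 2

The recursion tree depth is log_2(4) = 2. At each level, the problem size is divided by 2, so it takes 2 divisions to reduce to a base case of size 1. The algorithm makes 1 recursive call at each level.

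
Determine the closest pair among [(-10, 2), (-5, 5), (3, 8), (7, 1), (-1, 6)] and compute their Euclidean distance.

Computing all pairwise distances among 5 points:

d((-10, 2), (-5, 5)) = 5.831
d((-10, 2), (3, 8)) = 14.3178
d((-10, 2), (7, 1)) = 17.0294
d((-10, 2), (-1, 6)) = 9.8489
d((-5, 5), (3, 8)) = 8.544
d((-5, 5), (7, 1)) = 12.6491
d((-5, 5), (-1, 6)) = 4.1231 <-- minimum
d((3, 8), (7, 1)) = 8.0623
d((3, 8), (-1, 6)) = 4.4721
d((7, 1), (-1, 6)) = 9.434

Closest pair: (-5, 5) and (-1, 6) with distance 4.1231

The closest pair is (-5, 5) and (-1, 6) with Euclidean distance 4.1231. For 5 points, brute-force pairwise comparison is shown above. For large n, the divide-and-conquer algorithm (sort by x, recurse on halves, check the dividing strip) achieves O(n log n).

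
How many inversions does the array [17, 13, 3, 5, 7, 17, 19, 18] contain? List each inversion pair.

Finding inversions in [17, 13, 3, 5, 7, 17, 19, 18]:

(0, 1): arr[0]=17 > arr[1]=13
(0, 2): arr[0]=17 > arr[2]=3
(0, 3): arr[0]=17 > arr[3]=5
(0, 4): arr[0]=17 > arr[4]=7
(1, 2): arr[1]=13 > arr[2]=3
(1, 3): arr[1]=13 > arr[3]=5
(1, 4): arr[1]=13 > arr[4]=7
(6, 7): arr[6]=19 > arr[7]=18

Total inversions: 8

The array has 8 inversion(s): (0,1), (0,2), (0,3), (0,4), (1,2), (1,3), (1,4), (6,7). Each pair (i,j) satisfies i < j and arr[i] > arr[j].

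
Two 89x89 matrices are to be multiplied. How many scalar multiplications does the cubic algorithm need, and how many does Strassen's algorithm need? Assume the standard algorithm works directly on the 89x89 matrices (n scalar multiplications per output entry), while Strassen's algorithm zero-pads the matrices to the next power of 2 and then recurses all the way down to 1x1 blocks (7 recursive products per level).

Matrix multiplication for 89x89 matrices:

Strassen's algorithm requires power-of-2 dimensions. Pad 89x89 to 128x128 (next power of 2).

Standard algorithm: 89^3 = 704969 multiplications
Strassen's algorithm: 7^(log2(128)) = 7^7 = 823543 multiplications
Difference: 704969 - 823543 = -118574 (Strassen uses MORE here due to padding overhead — for small or just-over-power-of-2 n, padding can outweigh the per-level savings)

Standard: 704969 multiplications (89^3). Strassen: 823543 multiplications (7^7, after padding to 128x128). Strassen reduces 8 recursive multiplications to 7 at each level.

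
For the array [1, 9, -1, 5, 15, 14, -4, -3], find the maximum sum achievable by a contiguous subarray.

Using Kadane's algorithm on [1, 9, -1, 5, 15, 14, -4, -3]:

Scanning through the array:
Position 1 (value 9): max_ending_here = 10, max_so_far = 10
Position 2 (value -1): max_ending_here = 9, max_so_far = 10
Position 3 (value 5): max_ending_here = 14, max_so_far = 14
Position 4 (value 15): max_ending_here = 29, max_so_far = 29
Position 5 (value 14): max_ending_here = 43, max_so_far = 43
Position 6 (value -4): max_ending_here = 39, max_so_far = 43
Position 7 (value -3): max_ending_here = 36, max_so_far = 43

Maximum subarray: [1, 9, -1, 5, 15, 14]
Maximum sum: 43

The maximum subarray is [1, 9, -1, 5, 15, 14] with sum 43. This subarray runs from index 0 to index 5.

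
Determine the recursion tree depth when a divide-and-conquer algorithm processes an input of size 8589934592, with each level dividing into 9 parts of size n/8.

For divide and conquer with division factor 8:

Problem sizes at each level:
Level 0: 8589934592
Level 1: 1073741824
Level 2: 134217728
Level 3: 16777216
Level 4: 2097152
Level 5: 262144
Level 6: 32768
Level 7: 4096
Level 8: 512
Level 9: 64
Level 10: 8
Level 11: 1

The root is level 0 and the size-1 base case is level 11 (the tree spans levels 0 through 11, i.e. 12 levels counting the root), so the depth is the number of divisions: log_8(8589934592) = 11

The recursion tree depth is log_8(8589934592) = 11. At each level, the problem size is divided by 8, so it takes 11 divisions to reduce to a base case of size 1. The algorithm makes 9 recursive calls at each level.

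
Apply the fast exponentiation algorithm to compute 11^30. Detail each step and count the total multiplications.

Computing 11^30 by squaring (build up from 11^1; each line after the first costs one multiplication):

11^1 = 11
11^2 = (11^1)^2 = 11^2 = 121
11^3 = 11 * 11^2 = 11 * 121 = 1331
11^6 = (11^3)^2 = 1331^2 = 1771561
11^7 = 11 * 11^6 = 11 * 1771561 = 19487171
11^14 = (11^7)^2 = 19487171^2 = 379749833583241
11^15 = 11 * 11^14 = 11 * 379749833583241 = 4177248169415651
11^30 = (11^15)^2 = 4177248169415651^2 = 17449402268886407318558803753801

Result: 17449402268886407318558803753801
Multiplications needed: 7 (7 lines after 11^1)

11^30 = 17449402268886407318558803753801. Using exponentiation by squaring, this requires 7 multiplications. The key idea: if the exponent is even, square the half-power; if odd, multiply by the base once.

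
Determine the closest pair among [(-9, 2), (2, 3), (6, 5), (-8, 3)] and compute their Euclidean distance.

Computing all pairwise distances among 4 points:

d((-9, 2), (2, 3)) = 11.0454
d((-9, 2), (6, 5)) = 15.2971
d((-9, 2), (-8, 3)) = 1.4142 <-- minimum
d((2, 3), (6, 5)) = 4.4721
d((2, 3), (-8, 3)) = 10.0
d((6, 5), (-8, 3)) = 14.1421

Closest pair: (-9, 2) and (-8, 3) with distance 1.4142

The closest pair is (-9, 2) and (-8, 3) with Euclidean distance 1.4142. For 4 points, brute-force pairwise comparison is shown above. For large n, the divide-and-conquer algorithm (sort by x, recurse on halves, check the dividing strip) achieves O(n log n).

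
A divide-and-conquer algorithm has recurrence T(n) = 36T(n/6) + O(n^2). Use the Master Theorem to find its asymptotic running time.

Master Theorem for T(n) = 36T(n/6) + O(n^2):

a = 36, b = 6, c = 2
log_b(a) = log_6(36) = 2.0000

Case 2: c = 2 = log_6(36) = 2.0000
T(n) = O(n^2 log n) = O(n^2 log n)

For T(n) = 36T(n/6) + O(n^2): log_6(36) = 2.0000. This is Case 2 of the Master Theorem (c = log_b(a), equal work at all levels), giving O(n^2 log n).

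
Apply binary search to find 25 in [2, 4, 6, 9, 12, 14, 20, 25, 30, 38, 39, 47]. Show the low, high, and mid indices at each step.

Binary search for 25 in [2, 4, 6, 9, 12, 14, 20, 25, 30, 38, 39, 47]:

lo=0, hi=11, mid=5, arr[mid]=14 -> 14 < 25, search right half
lo=6, hi=11, mid=8, arr[mid]=30 -> 30 > 25, search left half
lo=6, hi=7, mid=6, arr[mid]=20 -> 20 < 25, search right half
lo=7, hi=7, mid=7, arr[mid]=25 -> Found target at index 7!

Binary search finds 25 at index 7 after 4 comparisons. The search repeatedly halves the search space by comparing with the middle element.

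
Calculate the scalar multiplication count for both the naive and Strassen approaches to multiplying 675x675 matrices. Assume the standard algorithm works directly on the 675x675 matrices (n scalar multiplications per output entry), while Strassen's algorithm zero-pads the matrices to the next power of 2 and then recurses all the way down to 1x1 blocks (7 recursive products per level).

Matrix multiplication for 675x675 matrices:

Strassen's algorithm requires power-of-2 dimensions. Pad 675x675 to 1024x1024 (next power of 2).

Standard algorithm: 675^3 = 307546875 multiplications
Strassen's algorithm: 7^(log2(1024)) = 7^10 = 282475249 multiplications
Savings: 307546875 - 282475249 = 25071626 multiplications

Standard: 307546875 multiplications (675^3). Strassen: 282475249 multiplications (7^10, after padding to 1024x1024). Strassen reduces 8 recursive multiplications to 7 at each level.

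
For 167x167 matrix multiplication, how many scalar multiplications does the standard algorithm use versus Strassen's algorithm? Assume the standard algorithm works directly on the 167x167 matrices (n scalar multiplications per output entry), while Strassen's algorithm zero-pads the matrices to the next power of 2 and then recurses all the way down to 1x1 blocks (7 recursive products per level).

Matrix multiplication for 167x167 matrices:

Strassen's algorithm requires power-of-2 dimensions. Pad 167x167 to 256x256 (next power of 2).

Standard algorithm: 167^3 = 4657463 multiplications
Strassen's algorithm: 7^(log2(256)) = 7^8 = 5764801 multiplications
Difference: 4657463 - 5764801 = -1107338 (Strassen uses MORE here due to padding overhead — for small or just-over-power-of-2 n, padding can outweigh the per-level savings)

Standard: 4657463 multiplications (167^3). Strassen: 5764801 multiplications (7^8, after padding to 256x256). Strassen reduces 8 recursive multiplications to 7 at each level.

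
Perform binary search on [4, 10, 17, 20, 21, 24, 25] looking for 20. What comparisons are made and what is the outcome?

Binary search for 20 in [4, 10, 17, 20, 21, 24, 25]:

lo=0, hi=6, mid=3, arr[mid]=20 -> Found target at index 3!

Binary search finds 20 at index 3 after 1 comparisons. The search repeatedly halves the search space by comparing with the middle element.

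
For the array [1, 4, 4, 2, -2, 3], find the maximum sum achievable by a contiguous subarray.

Using Kadane's algorithm on [1, 4, 4, 2, -2, 3]:

Scanning through the array:
Position 1 (value 4): max_ending_here = 5, max_so_far = 5
Position 2 (value 4): max_ending_here = 9, max_so_far = 9
Position 3 (value 2): max_ending_here = 11, max_so_far = 11
Position 4 (value -2): max_ending_here = 9, max_so_far = 11
Position 5 (value 3): max_ending_here = 12, max_so_far = 12

Maximum subarray: [1, 4, 4, 2, -2, 3]
Maximum sum: 12

The maximum subarray is [1, 4, 4, 2, -2, 3] with sum 12. This subarray runs from index 0 to index 5.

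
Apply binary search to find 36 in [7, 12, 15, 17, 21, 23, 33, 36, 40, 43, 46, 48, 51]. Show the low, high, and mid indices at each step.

Binary search for 36 in [7, 12, 15, 17, 21, 23, 33, 36, 40, 43, 46, 48, 51]:

lo=0, hi=12, mid=6, arr[mid]=33 -> 33 < 36, search right half
lo=7, hi=12, mid=9, arr[mid]=43 -> 43 > 36, search left half
lo=7, hi=8, mid=7, arr[mid]=36 -> Found target at index 7!

Binary search finds 36 at index 7 after 3 comparisons. The search repeatedly halves the search space by comparing with the middle element.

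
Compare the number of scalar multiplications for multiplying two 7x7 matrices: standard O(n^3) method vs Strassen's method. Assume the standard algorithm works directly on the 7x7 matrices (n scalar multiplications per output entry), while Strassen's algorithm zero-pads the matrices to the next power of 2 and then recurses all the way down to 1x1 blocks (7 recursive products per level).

Matrix multiplication for 7x7 matrices:

Strassen's algorithm requires power-of-2 dimensions. Pad 7x7 to 8x8 (next power of 2).

Standard algorithm: 7^3 = 343 multiplications
Strassen's algorithm: 7^(log2(8)) = 7^3 = 343 multiplications
Savings: 343 - 343 = 0 multiplications

Standard: 343 multiplications (7^3). Strassen: 343 multiplications (7^3, after padding to 8x8). Strassen reduces 8 recursive multiplications to 7 at each level.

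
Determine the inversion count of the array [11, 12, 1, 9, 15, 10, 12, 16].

Finding inversions in [11, 12, 1, 9, 15, 10, 12, 16]:

(0, 2): arr[0]=11 > arr[2]=1
(0, 3): arr[0]=11 > arr[3]=9
(0, 5): arr[0]=11 > arr[5]=10
(1, 2): arr[1]=12 > arr[2]=1
(1, 3): arr[1]=12 > arr[3]=9
(1, 5): arr[1]=12 > arr[5]=10
(4, 5): arr[4]=15 > arr[5]=10
(4, 6): arr[4]=15 > arr[6]=12

Total inversions: 8

The array has 8 inversion(s): (0,2), (0,3), (0,5), (1,2), (1,3), (1,5), (4,5), (4,6). Each pair (i,j) satisfies i < j and arr[i] > arr[j].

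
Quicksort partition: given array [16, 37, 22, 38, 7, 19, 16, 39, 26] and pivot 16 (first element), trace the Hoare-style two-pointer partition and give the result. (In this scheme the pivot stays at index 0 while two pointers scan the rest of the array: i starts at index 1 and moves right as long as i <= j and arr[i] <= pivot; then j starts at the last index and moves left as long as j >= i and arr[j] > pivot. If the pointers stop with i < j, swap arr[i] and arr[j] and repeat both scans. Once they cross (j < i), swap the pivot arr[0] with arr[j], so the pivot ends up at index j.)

Hoare-style two-pointer partition with pivot = 16:

Initial array: [16, 37, 22, 38, 7, 19, 16, 39, 26]

Pointers start at i = 1, j = 8.
i stops at index 1 (arr[1]=37 > 16), j stops at index 6 (arr[6]=16 <= 16): swap arr[1] and arr[6], array becomes [16, 16, 22, 38, 7, 19, 37, 39, 26]
i stops at index 2 (arr[2]=22 > 16), j stops at index 4 (arr[4]=7 <= 16): swap arr[2] and arr[4], array becomes [16, 16, 7, 38, 22, 19, 37, 39, 26]
i ends at 3, j ends at 2: the pointers have crossed (j < i), so scanning stops.

Swap pivot arr[0] with arr[2] to place pivot at position 2: [7, 16, 16, 38, 22, 19, 37, 39, 26]
Pivot position: 2

After partitioning with pivot 16, the array becomes [7, 16, 16, 38, 22, 19, 37, 39, 26]. The pivot is placed at index 2. All elements to the left of the pivot are <= 16, and all elements to the right are > 16.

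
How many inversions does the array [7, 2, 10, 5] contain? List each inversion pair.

Finding inversions in [7, 2, 10, 5]:

(0, 1): arr[0]=7 > arr[1]=2
(0, 3): arr[0]=7 > arr[3]=5
(2, 3): arr[2]=10 > arr[3]=5

Total inversions: 3

The array has 3 inversion(s): (0,1), (0,3), (2,3). Each pair (i,j) satisfies i < j and arr[i] > arr[j].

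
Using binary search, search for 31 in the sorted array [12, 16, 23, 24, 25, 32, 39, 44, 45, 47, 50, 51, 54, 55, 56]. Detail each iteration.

Binary search for 31 in [12, 16, 23, 24, 25, 32, 39, 44, 45, 47, 50, 51, 54, 55, 56]:

lo=0, hi=14, mid=7, arr[mid]=44 -> 44 > 31, search left half
lo=0, hi=6, mid=3, arr[mid]=24 -> 24 < 31, search right half
lo=4, hi=6, mid=5, arr[mid]=32 -> 32 > 31, search left half
lo=4, hi=4, mid=4, arr[mid]=25 -> 25 < 31, search right half
lo=5 > hi=4, target 31 not found

Binary search determines that 31 is not in the array after 4 comparisons. The search space was exhausted without finding the target.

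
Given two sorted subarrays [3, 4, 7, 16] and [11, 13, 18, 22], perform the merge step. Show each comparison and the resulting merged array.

Merging process:

Compare 3 vs 11: take 3 from left. Merged: [3]
Compare 4 vs 11: take 4 from left. Merged: [3, 4]
Compare 7 vs 11: take 7 from left. Merged: [3, 4, 7]
Compare 16 vs 11: take 11 from right. Merged: [3, 4, 7, 11]
Compare 16 vs 13: take 13 from right. Merged: [3, 4, 7, 11, 13]
Compare 16 vs 18: take 16 from left. Merged: [3, 4, 7, 11, 13, 16]
Append remaining from right: [18, 22]. Merged: [3, 4, 7, 11, 13, 16, 18, 22]

Final merged array: [3, 4, 7, 11, 13, 16, 18, 22]
Total comparisons: 6

The merged array is [3, 4, 7, 11, 13, 16, 18, 22], requiring 6 comparisons. The merge step runs in O(n) time where n is the total number of elements.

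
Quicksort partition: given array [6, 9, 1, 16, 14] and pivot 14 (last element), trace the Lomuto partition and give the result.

Lomuto partition with pivot = 14:

Initial array: [6, 9, 1, 16, 14]

arr[0]=6 <= 14: swap with position 0, array becomes [6, 9, 1, 16, 14]
arr[1]=9 <= 14: swap with position 1, array becomes [6, 9, 1, 16, 14]
arr[2]=1 <= 14: swap with position 2, array becomes [6, 9, 1, 16, 14]
arr[3]=16 > 14: no swap

Place pivot at position 3: [6, 9, 1, 14, 16]
Pivot position: 3

After partitioning with pivot 14, the array becomes [6, 9, 1, 14, 16]. The pivot is placed at index 3. All elements to the left of the pivot are <= 14, and all elements to the right are > 14.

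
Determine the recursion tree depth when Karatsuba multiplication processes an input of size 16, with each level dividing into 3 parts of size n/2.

For divide and conquer with division factor 2:

Problem sizes at each level:
Level 0: 16
Level 1: 8
Level 2: 4
Level 3: 2
Level 4: 1

The root is level 0 and the size-1 base case is level 4 (the tree spans levels 0 through 4, i.e. 5 levels counting the root), so the depth is the number of divisions: log_2(16) = 4

The recursion tree depth is log_2(16) = 4. At each level, the problem size is divided by 2, so it takes 4 divisions to reduce to a base case of size 1. The algorithm makes 3 recursive calls at each level.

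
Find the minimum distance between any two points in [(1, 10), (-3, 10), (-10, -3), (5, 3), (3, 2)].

Computing all pairwise distances among 5 points:

d((1, 10), (-3, 10)) = 4.0
d((1, 10), (-10, -3)) = 17.0294
d((1, 10), (5, 3)) = 8.0623
d((1, 10), (3, 2)) = 8.2462
d((-3, 10), (-10, -3)) = 14.7648
d((-3, 10), (5, 3)) = 10.6301
d((-3, 10), (3, 2)) = 10.0
d((-10, -3), (5, 3)) = 16.1555
d((-10, -3), (3, 2)) = 13.9284
d((5, 3), (3, 2)) = 2.2361 <-- minimum

Closest pair: (5, 3) and (3, 2) with distance 2.2361

The closest pair is (5, 3) and (3, 2) with Euclidean distance 2.2361. For 5 points, brute-force pairwise comparison is shown above. For large n, the divide-and-conquer algorithm (sort by x, recurse on halves, check the dividing strip) achieves O(n log n).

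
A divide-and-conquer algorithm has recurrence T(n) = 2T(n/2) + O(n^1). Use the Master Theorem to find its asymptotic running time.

Master Theorem for T(n) = 2T(n/2) + O(n^1):

a = 2, b = 2, c = 1
log_b(a) = log_2(2) = 1.0000

Case 2: c = 1 = log_2(2) = 1.0000
T(n) = O(n^1 log n) = O(n log n)

For T(n) = 2T(n/2) + O(n^1): log_2(2) = 1.0000. This is Case 2 of the Master Theorem (c = log_b(a), equal work at all levels), giving O(n log n).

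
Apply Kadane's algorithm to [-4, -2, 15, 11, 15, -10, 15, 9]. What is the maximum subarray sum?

Using Kadane's algorithm on [-4, -2, 15, 11, 15, -10, 15, 9]:

Scanning through the array:
Position 1 (value -2): max_ending_here = -2, max_so_far = -2
Position 2 (value 15): max_ending_here = 15, max_so_far = 15
Position 3 (value 11): max_ending_here = 26, max_so_far = 26
Position 4 (value 15): max_ending_here = 41, max_so_far = 41
Position 5 (value -10): max_ending_here = 31, max_so_far = 41
Position 6 (value 15): max_ending_here = 46, max_so_far = 46
Position 7 (value 9): max_ending_here = 55, max_so_far = 55

Maximum subarray: [15, 11, 15, -10, 15, 9]
Maximum sum: 55

The maximum subarray is [15, 11, 15, -10, 15, 9] with sum 55. This subarray runs from index 2 to index 7.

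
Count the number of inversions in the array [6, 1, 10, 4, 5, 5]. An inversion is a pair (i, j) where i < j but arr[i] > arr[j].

Finding inversions in [6, 1, 10, 4, 5, 5]:

(0, 1): arr[0]=6 > arr[1]=1
(0, 3): arr[0]=6 > arr[3]=4
(0, 4): arr[0]=6 > arr[4]=5
(0, 5): arr[0]=6 > arr[5]=5
(2, 3): arr[2]=10 > arr[3]=4
(2, 4): arr[2]=10 > arr[4]=5
(2, 5): arr[2]=10 > arr[5]=5

Total inversions: 7

The array has 7 inversion(s): (0,1), (0,3), (0,4), (0,5), (2,3), (2,4), (2,5). Each pair (i,j) satisfies i < j and arr[i] > arr[j].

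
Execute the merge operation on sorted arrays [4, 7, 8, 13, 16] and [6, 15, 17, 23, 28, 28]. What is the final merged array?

Merging process:

Compare 4 vs 6: take 4 from left. Merged: [4]
Compare 7 vs 6: take 6 from right. Merged: [4, 6]
Compare 7 vs 15: take 7 from left. Merged: [4, 6, 7]
Compare 8 vs 15: take 8 from left. Merged: [4, 6, 7, 8]
Compare 13 vs 15: take 13 from left. Merged: [4, 6, 7, 8, 13]
Compare 16 vs 15: take 15 from right. Merged: [4, 6, 7, 8, 13, 15]
Compare 16 vs 17: take 16 from left. Merged: [4, 6, 7, 8, 13, 15, 16]
Append remaining from right: [17, 23, 28, 28]. Merged: [4, 6, 7, 8, 13, 15, 16, 17, 23, 28, 28]

Final merged array: [4, 6, 7, 8, 13, 15, 16, 17, 23, 28, 28]
Total comparisons: 7

The merged array is [4, 6, 7, 8, 13, 15, 16, 17, 23, 28, 28], requiring 7 comparisons. The merge step runs in O(n) time where n is the total number of elements.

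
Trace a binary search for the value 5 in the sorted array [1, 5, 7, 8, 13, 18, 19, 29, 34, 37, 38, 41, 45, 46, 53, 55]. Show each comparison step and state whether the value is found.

Binary search for 5 in [1, 5, 7, 8, 13, 18, 19, 29, 34, 37, 38, 41, 45, 46, 53, 55]:

lo=0, hi=15, mid=7, arr[mid]=29 -> 29 > 5, search left half
lo=0, hi=6, mid=3, arr[mid]=8 -> 8 > 5, search left half
lo=0, hi=2, mid=1, arr[mid]=5 -> Found target at index 1!

Binary search finds 5 at index 1 after 3 comparisons. The search repeatedly halves the search space by comparing with the middle element.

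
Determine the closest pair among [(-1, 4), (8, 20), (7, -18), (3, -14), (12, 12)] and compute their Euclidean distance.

Computing all pairwise distances among 5 points:

d((-1, 4), (8, 20)) = 18.3576
d((-1, 4), (7, -18)) = 23.4094
d((-1, 4), (3, -14)) = 18.4391
d((-1, 4), (12, 12)) = 15.2643
d((8, 20), (7, -18)) = 38.0132
d((8, 20), (3, -14)) = 34.3657
d((8, 20), (12, 12)) = 8.9443
d((7, -18), (3, -14)) = 5.6569 <-- minimum
d((7, -18), (12, 12)) = 30.4138
d((3, -14), (12, 12)) = 27.5136

Closest pair: (7, -18) and (3, -14) with distance 5.6569

The closest pair is (7, -18) and (3, -14) with Euclidean distance 5.6569. For 5 points, brute-force pairwise comparison is shown above. For large n, the divide-and-conquer algorithm (sort by x, recurse on halves, check the dividing strip) achieves O(n log n).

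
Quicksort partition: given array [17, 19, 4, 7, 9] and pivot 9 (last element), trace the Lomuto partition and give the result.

Lomuto partition with pivot = 9:

Initial array: [17, 19, 4, 7, 9]

arr[0]=17 > 9: no swap
arr[1]=19 > 9: no swap
arr[2]=4 <= 9: swap with position 0, array becomes [4, 19, 17, 7, 9]
arr[3]=7 <= 9: swap with position 1, array becomes [4, 7, 17, 19, 9]

Place pivot at position 2: [4, 7, 9, 19, 17]
Pivot position: 2

After partitioning with pivot 9, the array becomes [4, 7, 9, 19, 17]. The pivot is placed at index 2. All elements to the left of the pivot are <= 9, and all elements to the right are > 9.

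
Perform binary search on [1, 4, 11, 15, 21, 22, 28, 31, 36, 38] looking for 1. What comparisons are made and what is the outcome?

Binary search for 1 in [1, 4, 11, 15, 21, 22, 28, 31, 36, 38]:

lo=0, hi=9, mid=4, arr[mid]=21 -> 21 > 1, search left half
lo=0, hi=3, mid=1, arr[mid]=4 -> 4 > 1, search left half
lo=0, hi=0, mid=0, arr[mid]=1 -> Found target at index 0!

Binary search finds 1 at index 0 after 3 comparisons. The search repeatedly halves the search space by comparing with the middle element.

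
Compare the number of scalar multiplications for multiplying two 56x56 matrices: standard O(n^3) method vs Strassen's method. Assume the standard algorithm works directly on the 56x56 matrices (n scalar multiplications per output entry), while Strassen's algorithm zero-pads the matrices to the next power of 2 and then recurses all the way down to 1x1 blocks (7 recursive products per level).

Matrix multiplication for 56x56 matrices:

Strassen's algorithm requires power-of-2 dimensions. Pad 56x56 to 64x64 (next power of 2).

Standard algorithm: 56^3 = 175616 multiplications
Strassen's algorithm: 7^(log2(64)) = 7^6 = 117649 multiplications
Savings: 175616 - 117649 = 57967 multiplications

Standard: 175616 multiplications (56^3). Strassen: 117649 multiplications (7^6, after padding to 64x64). Strassen reduces 8 recursive multiplications to 7 at each level.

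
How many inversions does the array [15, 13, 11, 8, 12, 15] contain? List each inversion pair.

Finding inversions in [15, 13, 11, 8, 12, 15]:

(0, 1): arr[0]=15 > arr[1]=13
(0, 2): arr[0]=15 > arr[2]=11
(0, 3): arr[0]=15 > arr[3]=8
(0, 4): arr[0]=15 > arr[4]=12
(1, 2): arr[1]=13 > arr[2]=11
(1, 3): arr[1]=13 > arr[3]=8
(1, 4): arr[1]=13 > arr[4]=12
(2, 3): arr[2]=11 > arr[3]=8

Total inversions: 8

The array has 8 inversion(s): (0,1), (0,2), (0,3), (0,4), (1,2), (1,3), (1,4), (2,3). Each pair (i,j) satisfies i < j and arr[i] > arr[j].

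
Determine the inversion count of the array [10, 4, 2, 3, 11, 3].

Finding inversions in [10, 4, 2, 3, 11, 3]:

(0, 1): arr[0]=10 > arr[1]=4
(0, 2): arr[0]=10 > arr[2]=2
(0, 3): arr[0]=10 > arr[3]=3
(0, 5): arr[0]=10 > arr[5]=3
(1, 2): arr[1]=4 > arr[2]=2
(1, 3): arr[1]=4 > arr[3]=3
(1, 5): arr[1]=4 > arr[5]=3
(4, 5): arr[4]=11 > arr[5]=3

Total inversions: 8

The array has 8 inversion(s): (0,1), (0,2), (0,3), (0,5), (1,2), (1,3), (1,5), (4,5). Each pair (i,j) satisfies i < j and arr[i] > arr[j].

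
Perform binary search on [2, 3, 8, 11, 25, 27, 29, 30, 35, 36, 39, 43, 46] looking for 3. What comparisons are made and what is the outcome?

Binary search for 3 in [2, 3, 8, 11, 25, 27, 29, 30, 35, 36, 39, 43, 46]:

lo=0, hi=12, mid=6, arr[mid]=29 -> 29 > 3, search left half
lo=0, hi=5, mid=2, arr[mid]=8 -> 8 > 3, search left half
lo=0, hi=1, mid=0, arr[mid]=2 -> 2 < 3, search right half
lo=1, hi=1, mid=1, arr[mid]=3 -> Found target at index 1!

Binary search finds 3 at index 1 after 4 comparisons. The search repeatedly halves the search space by comparing with the middle element.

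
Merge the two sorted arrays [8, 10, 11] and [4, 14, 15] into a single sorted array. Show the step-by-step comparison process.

Merging process:

Compare 8 vs 4: take 4 from right. Merged: [4]
Compare 8 vs 14: take 8 from left. Merged: [4, 8]
Compare 10 vs 14: take 10 from left. Merged: [4, 8, 10]
Compare 11 vs 14: take 11 from left. Merged: [4, 8, 10, 11]
Append remaining from right: [14, 15]. Merged: [4, 8, 10, 11, 14, 15]

Final merged array: [4, 8, 10, 11, 14, 15]
Total comparisons: 4

The merged array is [4, 8, 10, 11, 14, 15], requiring 4 comparisons. The merge step runs in O(n) time where n is the total number of elements.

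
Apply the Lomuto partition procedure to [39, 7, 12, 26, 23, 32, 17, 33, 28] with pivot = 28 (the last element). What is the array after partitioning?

Lomuto partition with pivot = 28:

Initial array: [39, 7, 12, 26, 23, 32, 17, 33, 28]

arr[0]=39 > 28: no swap
arr[1]=7 <= 28: swap with position 0, array becomes [7, 39, 12, 26, 23, 32, 17, 33, 28]
arr[2]=12 <= 28: swap with position 1, array becomes [7, 12, 39, 26, 23, 32, 17, 33, 28]
arr[3]=26 <= 28: swap with position 2, array becomes [7, 12, 26, 39, 23, 32, 17, 33, 28]
arr[4]=23 <= 28: swap with position 3, array becomes [7, 12, 26, 23, 39, 32, 17, 33, 28]
arr[5]=32 > 28: no swap
arr[6]=17 <= 28: swap with position 4, array becomes [7, 12, 26, 23, 17, 32, 39, 33, 28]
arr[7]=33 > 28: no swap

Place pivot at position 5: [7, 12, 26, 23, 17, 28, 39, 33, 32]
Pivot position: 5

After partitioning with pivot 28, the array becomes [7, 12, 26, 23, 17, 28, 39, 33, 32]. The pivot is placed at index 5. All elements to the left of the pivot are <= 28, and all elements to the right are > 28.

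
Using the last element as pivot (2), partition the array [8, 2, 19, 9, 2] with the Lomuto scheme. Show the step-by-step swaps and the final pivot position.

Lomuto partition with pivot = 2:

Initial array: [8, 2, 19, 9, 2]

arr[0]=8 > 2: no swap
arr[1]=2 <= 2: swap with position 0, array becomes [2, 8, 19, 9, 2]
arr[2]=19 > 2: no swap
arr[3]=9 > 2: no swap

Place pivot at position 1: [2, 2, 19, 9, 8]
Pivot position: 1

After partitioning with pivot 2, the array becomes [2, 2, 19, 9, 8]. The pivot is placed at index 1. All elements to the left of the pivot are <= 2, and all elements to the right are > 2.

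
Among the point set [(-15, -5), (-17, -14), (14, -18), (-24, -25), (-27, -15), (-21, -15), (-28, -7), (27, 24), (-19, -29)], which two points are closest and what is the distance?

Computing all pairwise distances among 9 points:

d((-15, -5), (-17, -14)) = 9.2195
d((-15, -5), (14, -18)) = 31.7805
d((-15, -5), (-24, -25)) = 21.9317
d((-15, -5), (-27, -15)) = 15.6205
d((-15, -5), (-21, -15)) = 11.6619
d((-15, -5), (-28, -7)) = 13.1529
d((-15, -5), (27, 24)) = 51.0392
d((-15, -5), (-19, -29)) = 24.3311
d((-17, -14), (14, -18)) = 31.257
d((-17, -14), (-24, -25)) = 13.0384
d((-17, -14), (-27, -15)) = 10.0499
d((-17, -14), (-21, -15)) = 4.1231 <-- minimum
d((-17, -14), (-28, -7)) = 13.0384
d((-17, -14), (27, 24)) = 58.1378
d((-17, -14), (-19, -29)) = 15.1327
d((14, -18), (-24, -25)) = 38.6394
d((14, -18), (-27, -15)) = 41.1096
d((14, -18), (-21, -15)) = 35.1283
d((14, -18), (-28, -7)) = 43.4166
d((14, -18), (27, 24)) = 43.9659
d((14, -18), (-19, -29)) = 34.7851
d((-24, -25), (-27, -15)) = 10.4403
d((-24, -25), (-21, -15)) = 10.4403
d((-24, -25), (-28, -7)) = 18.4391
d((-24, -25), (27, 24)) = 70.7248
d((-24, -25), (-19, -29)) = 6.4031
d((-27, -15), (-21, -15)) = 6.0
d((-27, -15), (-28, -7)) = 8.0623
d((-27, -15), (27, 24)) = 66.6108
d((-27, -15), (-19, -29)) = 16.1245
d((-21, -15), (-28, -7)) = 10.6301
d((-21, -15), (27, 24)) = 61.8466
d((-21, -15), (-19, -29)) = 14.1421
d((-28, -7), (27, 24)) = 63.1348
d((-28, -7), (-19, -29)) = 23.7697
d((27, 24), (-19, -29)) = 70.1783

Closest pair: (-17, -14) and (-21, -15) with distance 4.1231

The closest pair is (-17, -14) and (-21, -15) with Euclidean distance 4.1231. For 9 points, brute-force pairwise comparison is shown above. For large n, the divide-and-conquer algorithm (sort by x, recurse on halves, check the dividing strip) achieves O(n log n).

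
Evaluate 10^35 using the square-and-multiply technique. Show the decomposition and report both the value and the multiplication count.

Computing 10^35 by squaring (build up from 10^1; each line after the first costs one multiplication):

10^1 = 10
10^2 = (10^1)^2 = 10^2 = 100
10^4 = (10^2)^2 = 100^2 = 10000
10^8 = (10^4)^2 = 10000^2 = 100000000
10^16 = (10^8)^2 = 100000000^2 = 10000000000000000
10^17 = 10 * 10^16 = 10 * 10000000000000000 = 100000000000000000
10^34 = (10^17)^2 = 100000000000000000^2 = 10000000000000000000000000000000000
10^35 = 10 * 10^34 = 10 * 10000000000000000000000000000000000 = 100000000000000000000000000000000000

Result: 100000000000000000000000000000000000
Multiplications needed: 7 (7 lines after 10^1)

10^35 = 100000000000000000000000000000000000. Using exponentiation by squaring, this requires 7 multiplications. The key idea: if the exponent is even, square the half-power; if odd, multiply by the base once.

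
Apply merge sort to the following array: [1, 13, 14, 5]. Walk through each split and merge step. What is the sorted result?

Merge sort trace:

Split: [1, 13, 14, 5] -> [1, 13] and [14, 5]
  Split: [1, 13] -> [1] and [13]
  Merge: [1] + [13] -> [1, 13]
  Split: [14, 5] -> [14] and [5]
  Merge: [14] + [5] -> [5, 14]
Merge: [1, 13] + [5, 14] -> [1, 5, 13, 14]

Final sorted array: [1, 5, 13, 14]

The merge sort proceeds by recursively splitting the array and merging sorted halves.
After all merges, the sorted array is [1, 5, 13, 14].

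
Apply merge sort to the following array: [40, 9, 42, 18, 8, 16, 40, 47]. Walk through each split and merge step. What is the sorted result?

Merge sort trace:

Split: [40, 9, 42, 18, 8, 16, 40, 47] -> [40, 9, 42, 18] and [8, 16, 40, 47]
  Split: [40, 9, 42, 18] -> [40, 9] and [42, 18]
    Split: [40, 9] -> [40] and [9]
    Merge: [40] + [9] -> [9, 40]
    Split: [42, 18] -> [42] and [18]
    Merge: [42] + [18] -> [18, 42]
  Merge: [9, 40] + [18, 42] -> [9, 18, 40, 42]
  Split: [8, 16, 40, 47] -> [8, 16] and [40, 47]
    Split: [8, 16] -> [8] and [16]
    Merge: [8] + [16] -> [8, 16]
    Split: [40, 47] -> [40] and [47]
    Merge: [40] + [47] -> [40, 47]
  Merge: [8, 16] + [40, 47] -> [8, 16, 40, 47]
Merge: [9, 18, 40, 42] + [8, 16, 40, 47] -> [8, 9, 16, 18, 40, 40, 42, 47]

Final sorted array: [8, 9, 16, 18, 40, 40, 42, 47]

The merge sort proceeds by recursively splitting the array and merging sorted halves.
After all merges, the sorted array is [8, 9, 16, 18, 40, 40, 42, 47].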